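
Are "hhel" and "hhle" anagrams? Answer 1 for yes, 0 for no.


Strings: "hhel", "hhle"
Sorted first:  ehhl
Sorted second: ehhl
Sorted forms match => anagrams

1


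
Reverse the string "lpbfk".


Input: lpbfk
Reading characters right to left:
  Position 4: 'k'
  Position 3: 'f'
  Position 2: 'b'
  Position 1: 'p'
  Position 0: 'l'
Reversed: kfbpl

kfbpl


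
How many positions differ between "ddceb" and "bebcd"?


Comparing "ddceb" and "bebcd" position by position:
  Position 0: 'd' vs 'b' => DIFFER
  Position 1: 'd' vs 'e' => DIFFER
  Position 2: 'c' vs 'b' => DIFFER
  Position 3: 'e' vs 'c' => DIFFER
  Position 4: 'b' vs 'd' => DIFFER
Positions that differ: 5

5


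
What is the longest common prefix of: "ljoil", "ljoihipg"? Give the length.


Words: ljoil, ljoihipg
  Position 0: all 'l' => match
  Position 1: all 'j' => match
  Position 2: all 'o' => match
  Position 3: all 'i' => match
  Position 4: ('l', 'h') => mismatch, stop
LCP = "ljoi" (length 4)

4


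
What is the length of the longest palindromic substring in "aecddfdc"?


Input: "aecddfdc"
Checking substrings for palindromes:
  [4:7] "dfd" (len 3) => palindrome
  [3:5] "dd" (len 2) => palindrome
Longest palindromic substring: "dfd" with length 3

3


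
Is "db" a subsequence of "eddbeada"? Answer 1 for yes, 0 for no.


Check if "db" is a subsequence of "eddbeada"
Greedy scan:
  Position 0 ('e'): no match needed
  Position 1 ('d'): matches sub[0] = 'd'
  Position 2 ('d'): no match needed
  Position 3 ('b'): matches sub[1] = 'b'
  Position 4 ('e'): no match needed
  Position 5 ('a'): no match needed
  Position 6 ('d'): no match needed
  Position 7 ('a'): no match needed
All 2 characters matched => is a subsequence

1


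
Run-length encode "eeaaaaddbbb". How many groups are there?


Input: eeaaaaddbbb
Scanning for consecutive runs:
  Group 1: 'e' x 2 (positions 0-1)
  Group 2: 'a' x 4 (positions 2-5)
  Group 3: 'd' x 2 (positions 6-7)
  Group 4: 'b' x 3 (positions 8-10)
Total groups: 4

4


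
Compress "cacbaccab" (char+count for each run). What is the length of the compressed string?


Input: cacbaccab
Runs:
  'c' x 1 => "c1"
  'a' x 1 => "a1"
  'c' x 1 => "c1"
  'b' x 1 => "b1"
  'a' x 1 => "a1"
  'c' x 2 => "c2"
  'a' x 1 => "a1"
  'b' x 1 => "b1"
Compressed: "c1a1c1b1a1c2a1b1"
Compressed length: 16

16


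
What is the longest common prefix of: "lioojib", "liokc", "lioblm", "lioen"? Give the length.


Words: lioojib, liokc, lioblm, lioen
  Position 0: all 'l' => match
  Position 1: all 'i' => match
  Position 2: all 'o' => match
  Position 3: ('o', 'k', 'b', 'e') => mismatch, stop
LCP = "lio" (length 3)

3


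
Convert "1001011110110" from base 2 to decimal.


Input: "1001011110110" in base 2
Positional expansion:
  Digit '1' (value 1) x 2^12 = 4096
  Digit '0' (value 0) x 2^11 = 0
  Digit '0' (value 0) x 2^10 = 0
  Digit '1' (value 1) x 2^9 = 512
  Digit '0' (value 0) x 2^8 = 0
  Digit '1' (value 1) x 2^7 = 128
  Digit '1' (value 1) x 2^6 = 64
  Digit '1' (value 1) x 2^5 = 32
  Digit '1' (value 1) x 2^4 = 16
  Digit '0' (value 0) x 2^3 = 0
  Digit '1' (value 1) x 2^2 = 4
  Digit '1' (value 1) x 2^1 = 2
  Digit '0' (value 0) x 2^0 = 0
Sum = 4854

4854


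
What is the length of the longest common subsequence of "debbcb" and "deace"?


LCS of "debbcb" and "deace"
DP table:
           d    e    a    c    e
      0    0    0    0    0    0
  d   0    1    1    1    1    1
  e   0    1    2    2    2    2
  b   0    1    2    2    2    2
  b   0    1    2    2    2    2
  c   0    1    2    2    3    3
  b   0    1    2    2    3    3
LCS length = dp[6][5] = 3

3


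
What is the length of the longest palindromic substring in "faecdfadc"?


Input: "faecdfadc"
Checking substrings for palindromes:
  No multi-char palindromic substrings found
Longest palindromic substring: "f" with length 1

1


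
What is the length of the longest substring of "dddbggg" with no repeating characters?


Input: "dddbggg"
Sliding window (track last position of each char):
  Position 0 ('d'): window [0,0] length 1 -- new best
  Position 1 ('d'): repeat (last at 0), move window start to 1
  Position 1 ('d'): window [1,1] length 1
  Position 2 ('d'): repeat (last at 1), move window start to 2
  Position 2 ('d'): window [2,2] length 1
  Position 3 ('b'): window [2,3] length 2 -- new best
  Position 4 ('g'): window [2,4] length 3 -- new best
  Position 5 ('g'): repeat (last at 4), move window start to 5
  Position 5 ('g'): window [5,5] length 1
  Position 6 ('g'): repeat (last at 5), move window start to 6
  Position 6 ('g'): window [6,6] length 1
Longest substring with no repeats: "dbg" with length 3

3


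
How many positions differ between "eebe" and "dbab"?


Comparing "eebe" and "dbab" position by position:
  Position 0: 'e' vs 'd' => DIFFER
  Position 1: 'e' vs 'b' => DIFFER
  Position 2: 'b' vs 'a' => DIFFER
  Position 3: 'e' vs 'b' => DIFFER
Positions that differ: 4

4


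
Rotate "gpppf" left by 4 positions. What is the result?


Input: "gpppf", rotate left by 4
First 4 characters: "gppp"
Remaining characters: "f"
Concatenate remaining + first: "f" + "gppp" = "fgppp"

fgppp


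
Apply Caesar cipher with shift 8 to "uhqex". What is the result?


Caesar cipher: shift "uhqex" by 8
  'u' (pos 20) + 8 = pos 2 = 'c'
  'h' (pos 7) + 8 = pos 15 = 'p'
  'q' (pos 16) + 8 = pos 24 = 'y'
  'e' (pos 4) + 8 = pos 12 = 'm'
  'x' (pos 23) + 8 = pos 5 = 'f'
Result: cpymf

cpymf


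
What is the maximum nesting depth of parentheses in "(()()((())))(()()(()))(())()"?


Input: "(()()((())))(()()(()))(())()"
Tracking depth:
  Position 0 '(': depth becomes 1
  Position 1 '(': depth becomes 2
  Position 2 ')': depth becomes 1
  Position 3 '(': depth becomes 2
  Position 4 ')': depth becomes 1
  Position 5 '(': depth becomes 2
  Position 6 '(': depth becomes 3
  Position 7 '(': depth becomes 4
  Position 8 ')': depth becomes 3
  Position 9 ')': depth becomes 2
  Position 10 ')': depth becomes 1
  Position 11 ')': depth becomes 0
  Position 12 '(': depth becomes 1
  Position 13 '(': depth becomes 2
  Position 14 ')': depth becomes 1
  Position 15 '(': depth becomes 2
  Position 16 ')': depth becomes 1
  Position 17 '(': depth becomes 2
  Position 18 '(': depth becomes 3
  Position 19 ')': depth becomes 2
  Position 20 ')': depth becomes 1
  Position 21 ')': depth becomes 0
  Position 22 '(': depth becomes 1
  Position 23 '(': depth becomes 2
  Position 24 ')': depth becomes 1
  Position 25 ')': depth becomes 0
  Position 26 '(': depth becomes 1
  Position 27 ')': depth becomes 0
Maximum depth reached: 4

4


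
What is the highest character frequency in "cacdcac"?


Input: cacdcac
Character counts:
  'a': 2
  'c': 4
  'd': 1
Maximum frequency: 4

4


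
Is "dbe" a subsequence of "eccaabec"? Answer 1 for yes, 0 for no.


Check if "dbe" is a subsequence of "eccaabec"
Greedy scan:
  Position 0 ('e'): no match needed
  Position 1 ('c'): no match needed
  Position 2 ('c'): no match needed
  Position 3 ('a'): no match needed
  Position 4 ('a'): no match needed
  Position 5 ('b'): no match needed
  Position 6 ('e'): no match needed
  Position 7 ('c'): no match needed
Only matched 0/3 characters => not a subsequence

0


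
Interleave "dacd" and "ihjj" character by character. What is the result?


Interleaving "dacd" and "ihjj":
  Position 0: 'd' from first, 'i' from second => "di"
  Position 1: 'a' from first, 'h' from second => "ah"
  Position 2: 'c' from first, 'j' from second => "cj"
  Position 3: 'd' from first, 'j' from second => "dj"
Result: diahcjdj

diahcjdj


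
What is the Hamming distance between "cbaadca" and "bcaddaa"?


Comparing "cbaadca" and "bcaddaa" position by position:
  Position 0: 'c' vs 'b' => differ
  Position 1: 'b' vs 'c' => differ
  Position 2: 'a' vs 'a' => same
  Position 3: 'a' vs 'd' => differ
  Position 4: 'd' vs 'd' => same
  Position 5: 'c' vs 'a' => differ
  Position 6: 'a' vs 'a' => same
Total differences (Hamming distance): 4

4


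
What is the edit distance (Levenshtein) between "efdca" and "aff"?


Computing edit distance: "efdca" -> "aff"
DP table:
           a    f    f
      0    1    2    3
  e   1    1    2    3
  f   2    2    1    2
  d   3    3    2    2
  c   4    4    3    3
  a   5    4    4    4
Edit distance = dp[5][3] = 4

4


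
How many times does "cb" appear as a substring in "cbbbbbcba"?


Searching for "cb" in "cbbbbbcba"
Scanning each position:
  Position 0: "cb" => MATCH
  Position 1: "bb" => no
  Position 2: "bb" => no
  Position 3: "bb" => no
  Position 4: "bb" => no
  Position 5: "bc" => no
  Position 6: "cb" => MATCH
  Position 7: "ba" => no
Total occurrences: 2

2


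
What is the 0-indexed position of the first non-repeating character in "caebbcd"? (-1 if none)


Input: caebbcd
Character frequencies:
  'a': 1
  'b': 2
  'c': 2
  'd': 1
  'e': 1
Scanning left to right for freq == 1:
  Position 0 ('c'): freq=2, skip
  Position 1 ('a'): unique! => answer = 1

1


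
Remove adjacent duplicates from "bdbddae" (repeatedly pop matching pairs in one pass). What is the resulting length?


Input: bdbddae
Stack-based adjacent duplicate removal:
  Read 'b': push. Stack: b
  Read 'd': push. Stack: bd
  Read 'b': push. Stack: bdb
  Read 'd': push. Stack: bdbd
  Read 'd': matches stack top 'd' => pop. Stack: bdb
  Read 'a': push. Stack: bdba
  Read 'e': push. Stack: bdbae
Final stack: "bdbae" (length 5)

5


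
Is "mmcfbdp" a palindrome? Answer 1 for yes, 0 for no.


Input: mmcfbdp
Reversed: pdbfcmm
  Compare pos 0 ('m') with pos 6 ('p'): MISMATCH
  Compare pos 1 ('m') with pos 5 ('d'): MISMATCH
  Compare pos 2 ('c') with pos 4 ('b'): MISMATCH
Result: not a palindrome

0


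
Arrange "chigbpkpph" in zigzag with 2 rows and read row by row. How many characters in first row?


Zigzag "chigbpkpph" into 2 rows:
Placing characters:
  'c' => row 0
  'h' => row 1
  'i' => row 0
  'g' => row 1
  'b' => row 0
  'p' => row 1
  'k' => row 0
  'p' => row 1
  'p' => row 0
  'h' => row 1
Rows:
  Row 0: "cibkp"
  Row 1: "hgpph"
First row length: 5

5


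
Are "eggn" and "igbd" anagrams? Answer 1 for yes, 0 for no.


Strings: "eggn", "igbd"
Sorted first:  eggn
Sorted second: bdgi
Differ at position 0: 'e' vs 'b' => not anagrams

0


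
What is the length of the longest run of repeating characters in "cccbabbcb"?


Input: "cccbabbcb"
Scanning for longest run:
  Position 1 ('c'): continues run of 'c', length=2
  Position 2 ('c'): continues run of 'c', length=3
  Position 3 ('b'): new char, reset run to 1
  Position 4 ('a'): new char, reset run to 1
  Position 5 ('b'): new char, reset run to 1
  Position 6 ('b'): continues run of 'b', length=2
  Position 7 ('c'): new char, reset run to 1
  Position 8 ('b'): new char, reset run to 1
Longest run: 'c' with length 3

3


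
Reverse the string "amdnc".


Input: amdnc
Reading characters right to left:
  Position 4: 'c'
  Position 3: 'n'
  Position 2: 'd'
  Position 1: 'm'
  Position 0: 'a'
Reversed: cndma

cndma


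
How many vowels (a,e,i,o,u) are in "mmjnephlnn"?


Input: mmjnephlnn
Checking each character:
  'm' at position 0: consonant
  'm' at position 1: consonant
  'j' at position 2: consonant
  'n' at position 3: consonant
  'e' at position 4: vowel (running total: 1)
  'p' at position 5: consonant
  'h' at position 6: consonant
  'l' at position 7: consonant
  'n' at position 8: consonant
  'n' at position 9: consonant
Total vowels: 1

1


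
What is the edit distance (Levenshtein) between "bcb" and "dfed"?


Computing edit distance: "bcb" -> "dfed"
DP table:
           d    f    e    d
      0    1    2    3    4
  b   1    1    2    3    4
  c   2    2    2    3    4
  b   3    3    3    3    4
Edit distance = dp[3][4] = 4

4


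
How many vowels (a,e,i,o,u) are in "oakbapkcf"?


Input: oakbapkcf
Checking each character:
  'o' at position 0: vowel (running total: 1)
  'a' at position 1: vowel (running total: 2)
  'k' at position 2: consonant
  'b' at position 3: consonant
  'a' at position 4: vowel (running total: 3)
  'p' at position 5: consonant
  'k' at position 6: consonant
  'c' at position 7: consonant
  'f' at position 8: consonant
Total vowels: 3

3


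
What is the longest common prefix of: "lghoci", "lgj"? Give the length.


Words: lghoci, lgj
  Position 0: all 'l' => match
  Position 1: all 'g' => match
  Position 2: ('h', 'j') => mismatch, stop
LCP = "lg" (length 2)

2


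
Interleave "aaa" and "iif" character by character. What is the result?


Interleaving "aaa" and "iif":
  Position 0: 'a' from first, 'i' from second => "ai"
  Position 1: 'a' from first, 'i' from second => "ai"
  Position 2: 'a' from first, 'f' from second => "af"
Result: aiaiaf

aiaiaf


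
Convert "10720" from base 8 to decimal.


Input: "10720" in base 8
Positional expansion:
  Digit '1' (value 1) x 8^4 = 4096
  Digit '0' (value 0) x 8^3 = 0
  Digit '7' (value 7) x 8^2 = 448
  Digit '2' (value 2) x 8^1 = 16
  Digit '0' (value 0) x 8^0 = 0
Sum = 4560

4560


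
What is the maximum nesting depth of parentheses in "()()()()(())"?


Input: "()()()()(())"
Tracking depth:
  Position 0 '(': depth becomes 1
  Position 1 ')': depth becomes 0
  Position 2 '(': depth becomes 1
  Position 3 ')': depth becomes 0
  Position 4 '(': depth becomes 1
  Position 5 ')': depth becomes 0
  Position 6 '(': depth becomes 1
  Position 7 ')': depth becomes 0
  Position 8 '(': depth becomes 1
  Position 9 '(': depth becomes 2
  Position 10 ')': depth becomes 1
  Position 11 ')': depth becomes 0
Maximum depth reached: 2

2


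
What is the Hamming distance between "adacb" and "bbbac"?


Comparing "adacb" and "bbbac" position by position:
  Position 0: 'a' vs 'b' => differ
  Position 1: 'd' vs 'b' => differ
  Position 2: 'a' vs 'b' => differ
  Position 3: 'c' vs 'a' => differ
  Position 4: 'b' vs 'c' => differ
Total differences (Hamming distance): 5

5


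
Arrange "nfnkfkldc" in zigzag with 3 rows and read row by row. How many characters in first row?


Zigzag "nfnkfkldc" into 3 rows:
Placing characters:
  'n' => row 0
  'f' => row 1
  'n' => row 2
  'k' => row 1
  'f' => row 0
  'k' => row 1
  'l' => row 2
  'd' => row 1
  'c' => row 0
Rows:
  Row 0: "nfc"
  Row 1: "fkkd"
  Row 2: "nl"
First row length: 3

3


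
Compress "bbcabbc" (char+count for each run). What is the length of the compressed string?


Input: bbcabbc
Runs:
  'b' x 2 => "b2"
  'c' x 1 => "c1"
  'a' x 1 => "a1"
  'b' x 2 => "b2"
  'c' x 1 => "c1"
Compressed: "b2c1a1b2c1"
Compressed length: 10

10


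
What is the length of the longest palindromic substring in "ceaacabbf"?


Input: "ceaacabbf"
Checking substrings for palindromes:
  [3:6] "aca" (len 3) => palindrome
  [2:4] "aa" (len 2) => palindrome
  [6:8] "bb" (len 2) => palindrome
Longest palindromic substring: "aca" with length 3

3


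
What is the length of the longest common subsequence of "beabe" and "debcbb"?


LCS of "beabe" and "debcbb"
DP table:
           d    e    b    c    b    b
      0    0    0    0    0    0    0
  b   0    0    0    1    1    1    1
  e   0    0    1    1    1    1    1
  a   0    0    1    1    1    1    1
  b   0    0    1    2    2    2    2
  e   0    0    1    2    2    2    2
LCS length = dp[5][6] = 2

2


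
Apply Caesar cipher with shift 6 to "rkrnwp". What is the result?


Caesar cipher: shift "rkrnwp" by 6
  'r' (pos 17) + 6 = pos 23 = 'x'
  'k' (pos 10) + 6 = pos 16 = 'q'
  'r' (pos 17) + 6 = pos 23 = 'x'
  'n' (pos 13) + 6 = pos 19 = 't'
  'w' (pos 22) + 6 = pos 2 = 'c'
  'p' (pos 15) + 6 = pos 21 = 'v'
Result: xqxtcv

xqxtcv


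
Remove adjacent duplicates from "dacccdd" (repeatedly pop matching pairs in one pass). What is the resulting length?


Input: dacccdd
Stack-based adjacent duplicate removal:
  Read 'd': push. Stack: d
  Read 'a': push. Stack: da
  Read 'c': push. Stack: dac
  Read 'c': matches stack top 'c' => pop. Stack: da
  Read 'c': push. Stack: dac
  Read 'd': push. Stack: dacd
  Read 'd': matches stack top 'd' => pop. Stack: dac
Final stack: "dac" (length 3)

3


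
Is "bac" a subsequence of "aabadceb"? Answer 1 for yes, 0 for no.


Check if "bac" is a subsequence of "aabadceb"
Greedy scan:
  Position 0 ('a'): no match needed
  Position 1 ('a'): no match needed
  Position 2 ('b'): matches sub[0] = 'b'
  Position 3 ('a'): matches sub[1] = 'a'
  Position 4 ('d'): no match needed
  Position 5 ('c'): matches sub[2] = 'c'
  Position 6 ('e'): no match needed
  Position 7 ('b'): no match needed
All 3 characters matched => is a subsequence

1


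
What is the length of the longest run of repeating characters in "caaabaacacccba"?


Input: "caaabaacacccba"
Scanning for longest run:
  Position 1 ('a'): new char, reset run to 1
  Position 2 ('a'): continues run of 'a', length=2
  Position 3 ('a'): continues run of 'a', length=3
  Position 4 ('b'): new char, reset run to 1
  Position 5 ('a'): new char, reset run to 1
  Position 6 ('a'): continues run of 'a', length=2
  Position 7 ('c'): new char, reset run to 1
  Position 8 ('a'): new char, reset run to 1
  Position 9 ('c'): new char, reset run to 1
  Position 10 ('c'): continues run of 'c', length=2
  Position 11 ('c'): continues run of 'c', length=3
  Position 12 ('b'): new char, reset run to 1
  Position 13 ('a'): new char, reset run to 1
Longest run: 'a' with length 3

3


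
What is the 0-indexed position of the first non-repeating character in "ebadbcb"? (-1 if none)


Input: ebadbcb
Character frequencies:
  'a': 1
  'b': 3
  'c': 1
  'd': 1
  'e': 1
Scanning left to right for freq == 1:
  Position 0 ('e'): unique! => answer = 0

0


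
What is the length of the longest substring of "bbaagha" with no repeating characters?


Input: "bbaagha"
Sliding window (track last position of each char):
  Position 0 ('b'): window [0,0] length 1 -- new best
  Position 1 ('b'): repeat (last at 0), move window start to 1
  Position 1 ('b'): window [1,1] length 1
  Position 2 ('a'): window [1,2] length 2 -- new best
  Position 3 ('a'): repeat (last at 2), move window start to 3
  Position 3 ('a'): window [3,3] length 1
  Position 4 ('g'): window [3,4] length 2
  Position 5 ('h'): window [3,5] length 3 -- new best
  Position 6 ('a'): repeat (last at 3), move window start to 4
  Position 6 ('a'): window [4,6] length 3
Longest substring with no repeats: "agh" with length 3

3


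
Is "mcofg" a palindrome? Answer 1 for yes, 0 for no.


Input: mcofg
Reversed: gfocm
  Compare pos 0 ('m') with pos 4 ('g'): MISMATCH
  Compare pos 1 ('c') with pos 3 ('f'): MISMATCH
Result: not a palindrome

0


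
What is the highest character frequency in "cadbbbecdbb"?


Input: cadbbbecdbb
Character counts:
  'a': 1
  'b': 5
  'c': 2
  'd': 2
  'e': 1
Maximum frequency: 5

5


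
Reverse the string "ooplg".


Input: ooplg
Reading characters right to left:
  Position 4: 'g'
  Position 3: 'l'
  Position 2: 'p'
  Position 1: 'o'
  Position 0: 'o'
Reversed: glpoo

glpoo


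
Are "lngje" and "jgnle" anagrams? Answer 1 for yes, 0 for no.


Strings: "lngje", "jgnle"
Sorted first:  egjln
Sorted second: egjln
Sorted forms match => anagrams

1


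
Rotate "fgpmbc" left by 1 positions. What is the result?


Input: "fgpmbc", rotate left by 1
First 1 characters: "f"
Remaining characters: "gpmbc"
Concatenate remaining + first: "gpmbc" + "f" = "gpmbcf"

gpmbcf


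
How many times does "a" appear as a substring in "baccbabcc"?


Searching for "a" in "baccbabcc"
Scanning each position:
  Position 0: "b" => no
  Position 1: "a" => MATCH
  Position 2: "c" => no
  Position 3: "c" => no
  Position 4: "b" => no
  Position 5: "a" => MATCH
  Position 6: "b" => no
  Position 7: "c" => no
  Position 8: "c" => no
Total occurrences: 2

2


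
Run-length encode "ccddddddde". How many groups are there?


Input: ccddddddde
Scanning for consecutive runs:
  Group 1: 'c' x 2 (positions 0-1)
  Group 2: 'd' x 7 (positions 2-8)
  Group 3: 'e' x 1 (positions 9-9)
Total groups: 3

3


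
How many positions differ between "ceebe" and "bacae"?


Comparing "ceebe" and "bacae" position by position:
  Position 0: 'c' vs 'b' => DIFFER
  Position 1: 'e' vs 'a' => DIFFER
  Position 2: 'e' vs 'c' => DIFFER
  Position 3: 'b' vs 'a' => DIFFER
  Position 4: 'e' vs 'e' => same
Positions that differ: 4

4


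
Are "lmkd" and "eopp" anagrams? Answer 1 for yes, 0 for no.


Strings: "lmkd", "eopp"
Sorted first:  dklm
Sorted second: eopp
Differ at position 0: 'd' vs 'e' => not anagrams

0


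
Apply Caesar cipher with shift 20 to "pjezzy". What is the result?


Caesar cipher: shift "pjezzy" by 20
  'p' (pos 15) + 20 = pos 9 = 'j'
  'j' (pos 9) + 20 = pos 3 = 'd'
  'e' (pos 4) + 20 = pos 24 = 'y'
  'z' (pos 25) + 20 = pos 19 = 't'
  'z' (pos 25) + 20 = pos 19 = 't'
  'y' (pos 24) + 20 = pos 18 = 's'
Result: jdytts

jdytts


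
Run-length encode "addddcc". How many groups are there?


Input: addddcc
Scanning for consecutive runs:
  Group 1: 'a' x 1 (positions 0-0)
  Group 2: 'd' x 4 (positions 1-4)
  Group 3: 'c' x 2 (positions 5-6)
Total groups: 3

3


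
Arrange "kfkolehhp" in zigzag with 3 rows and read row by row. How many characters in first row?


Zigzag "kfkolehhp" into 3 rows:
Placing characters:
  'k' => row 0
  'f' => row 1
  'k' => row 2
  'o' => row 1
  'l' => row 0
  'e' => row 1
  'h' => row 2
  'h' => row 1
  'p' => row 0
Rows:
  Row 0: "klp"
  Row 1: "foeh"
  Row 2: "kh"
First row length: 3

3


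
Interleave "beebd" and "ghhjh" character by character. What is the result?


Interleaving "beebd" and "ghhjh":
  Position 0: 'b' from first, 'g' from second => "bg"
  Position 1: 'e' from first, 'h' from second => "eh"
  Position 2: 'e' from first, 'h' from second => "eh"
  Position 3: 'b' from first, 'j' from second => "bj"
  Position 4: 'd' from first, 'h' from second => "dh"
Result: bgehehbjdh

bgehehbjdh


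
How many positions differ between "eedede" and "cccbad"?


Comparing "eedede" and "cccbad" position by position:
  Position 0: 'e' vs 'c' => DIFFER
  Position 1: 'e' vs 'c' => DIFFER
  Position 2: 'd' vs 'c' => DIFFER
  Position 3: 'e' vs 'b' => DIFFER
  Position 4: 'd' vs 'a' => DIFFER
  Position 5: 'e' vs 'd' => DIFFER
Positions that differ: 6

6


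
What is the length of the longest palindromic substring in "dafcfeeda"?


Input: "dafcfeeda"
Checking substrings for palindromes:
  [2:5] "fcf" (len 3) => palindrome
  [5:7] "ee" (len 2) => palindrome
Longest palindromic substring: "fcf" with length 3

3


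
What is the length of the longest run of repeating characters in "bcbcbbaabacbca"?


Input: "bcbcbbaabacbca"
Scanning for longest run:
  Position 1 ('c'): new char, reset run to 1
  Position 2 ('b'): new char, reset run to 1
  Position 3 ('c'): new char, reset run to 1
  Position 4 ('b'): new char, reset run to 1
  Position 5 ('b'): continues run of 'b', length=2
  Position 6 ('a'): new char, reset run to 1
  Position 7 ('a'): continues run of 'a', length=2
  Position 8 ('b'): new char, reset run to 1
  Position 9 ('a'): new char, reset run to 1
  Position 10 ('c'): new char, reset run to 1
  Position 11 ('b'): new char, reset run to 1
  Position 12 ('c'): new char, reset run to 1
  Position 13 ('a'): new char, reset run to 1
Longest run: 'b' with length 2

2


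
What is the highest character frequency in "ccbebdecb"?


Input: ccbebdecb
Character counts:
  'b': 3
  'c': 3
  'd': 1
  'e': 2
Maximum frequency: 3

3


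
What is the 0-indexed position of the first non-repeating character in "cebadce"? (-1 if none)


Input: cebadce
Character frequencies:
  'a': 1
  'b': 1
  'c': 2
  'd': 1
  'e': 2
Scanning left to right for freq == 1:
  Position 0 ('c'): freq=2, skip
  Position 1 ('e'): freq=2, skip
  Position 2 ('b'): unique! => answer = 2

2


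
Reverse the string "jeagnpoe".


Input: jeagnpoe
Reading characters right to left:
  Position 7: 'e'
  Position 6: 'o'
  Position 5: 'p'
  Position 4: 'n'
  Position 3: 'g'
  Position 2: 'a'
  Position 1: 'e'
  Position 0: 'j'
Reversed: eopngaej

eopngaej


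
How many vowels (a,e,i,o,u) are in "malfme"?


Input: malfme
Checking each character:
  'm' at position 0: consonant
  'a' at position 1: vowel (running total: 1)
  'l' at position 2: consonant
  'f' at position 3: consonant
  'm' at position 4: consonant
  'e' at position 5: vowel (running total: 2)
Total vowels: 2

2


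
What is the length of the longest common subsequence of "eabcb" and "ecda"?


LCS of "eabcb" and "ecda"
DP table:
           e    c    d    a
      0    0    0    0    0
  e   0    1    1    1    1
  a   0    1    1    1    2
  b   0    1    1    1    2
  c   0    1    2    2    2
  b   0    1    2    2    2
LCS length = dp[5][4] = 2

2


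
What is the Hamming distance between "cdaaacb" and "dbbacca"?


Comparing "cdaaacb" and "dbbacca" position by position:
  Position 0: 'c' vs 'd' => differ
  Position 1: 'd' vs 'b' => differ
  Position 2: 'a' vs 'b' => differ
  Position 3: 'a' vs 'a' => same
  Position 4: 'a' vs 'c' => differ
  Position 5: 'c' vs 'c' => same
  Position 6: 'b' vs 'a' => differ
Total differences (Hamming distance): 5

5


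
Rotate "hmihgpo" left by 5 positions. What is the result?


Input: "hmihgpo", rotate left by 5
First 5 characters: "hmihg"
Remaining characters: "po"
Concatenate remaining + first: "po" + "hmihg" = "pohmihg"

pohmihg


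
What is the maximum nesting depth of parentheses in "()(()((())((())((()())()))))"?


Input: "()(()((())((())((()())()))))"
Tracking depth:
  Position 0 '(': depth becomes 1
  Position 1 ')': depth becomes 0
  Position 2 '(': depth becomes 1
  Position 3 '(': depth becomes 2
  Position 4 ')': depth becomes 1
  Position 5 '(': depth becomes 2
  Position 6 '(': depth becomes 3
  Position 7 '(': depth becomes 4
  Position 8 ')': depth becomes 3
  Position 9 ')': depth becomes 2
  Position 10 '(': depth becomes 3
  Position 11 '(': depth becomes 4
  Position 12 '(': depth becomes 5
  Position 13 ')': depth becomes 4
  Position 14 ')': depth becomes 3
  Position 15 '(': depth becomes 4
  Position 16 '(': depth becomes 5
  Position 17 '(': depth becomes 6
  Position 18 ')': depth becomes 5
  Position 19 '(': depth becomes 6
  Position 20 ')': depth becomes 5
  Position 21 ')': depth becomes 4
  Position 22 '(': depth becomes 5
  Position 23 ')': depth becomes 4
  Position 24 ')': depth becomes 3
  Position 25 ')': depth becomes 2
  Position 26 ')': depth becomes 1
  Position 27 ')': depth becomes 0
Maximum depth reached: 6

6


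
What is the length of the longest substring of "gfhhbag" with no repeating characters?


Input: "gfhhbag"
Sliding window (track last position of each char):
  Position 0 ('g'): window [0,0] length 1 -- new best
  Position 1 ('f'): window [0,1] length 2 -- new best
  Position 2 ('h'): window [0,2] length 3 -- new best
  Position 3 ('h'): repeat (last at 2), move window start to 3
  Position 3 ('h'): window [3,3] length 1
  Position 4 ('b'): window [3,4] length 2
  Position 5 ('a'): window [3,5] length 3
  Position 6 ('g'): window [3,6] length 4 -- new best
Longest substring with no repeats: "hbag" with length 4

4


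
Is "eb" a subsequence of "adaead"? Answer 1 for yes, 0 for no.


Check if "eb" is a subsequence of "adaead"
Greedy scan:
  Position 0 ('a'): no match needed
  Position 1 ('d'): no match needed
  Position 2 ('a'): no match needed
  Position 3 ('e'): matches sub[0] = 'e'
  Position 4 ('a'): no match needed
  Position 5 ('d'): no match needed
Only matched 1/2 characters => not a subsequence

0


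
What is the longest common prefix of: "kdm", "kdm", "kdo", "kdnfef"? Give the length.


Words: kdm, kdm, kdo, kdnfef
  Position 0: all 'k' => match
  Position 1: all 'd' => match
  Position 2: ('m', 'm', 'o', 'n') => mismatch, stop
LCP = "kd" (length 2)

2


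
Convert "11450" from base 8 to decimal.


Input: "11450" in base 8
Positional expansion:
  Digit '1' (value 1) x 8^4 = 4096
  Digit '1' (value 1) x 8^3 = 512
  Digit '4' (value 4) x 8^2 = 256
  Digit '5' (value 5) x 8^1 = 40
  Digit '0' (value 0) x 8^0 = 0
Sum = 4904

4904


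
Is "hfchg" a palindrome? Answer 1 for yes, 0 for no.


Input: hfchg
Reversed: ghcfh
  Compare pos 0 ('h') with pos 4 ('g'): MISMATCH
  Compare pos 1 ('f') with pos 3 ('h'): MISMATCH
Result: not a palindrome

0


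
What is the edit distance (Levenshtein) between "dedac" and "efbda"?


Computing edit distance: "dedac" -> "efbda"
DP table:
           e    f    b    d    a
      0    1    2    3    4    5
  d   1    1    2    3    3    4
  e   2    1    2    3    4    4
  d   3    2    2    3    3    4
  a   4    3    3    3    4    3
  c   5    4    4    4    4    4
Edit distance = dp[5][5] = 4

4


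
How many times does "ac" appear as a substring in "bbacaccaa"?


Searching for "ac" in "bbacaccaa"
Scanning each position:
  Position 0: "bb" => no
  Position 1: "ba" => no
  Position 2: "ac" => MATCH
  Position 3: "ca" => no
  Position 4: "ac" => MATCH
  Position 5: "cc" => no
  Position 6: "ca" => no
  Position 7: "aa" => no
Total occurrences: 2

2


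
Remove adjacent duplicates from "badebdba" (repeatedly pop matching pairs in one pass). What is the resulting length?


Input: badebdba
Stack-based adjacent duplicate removal:
  Read 'b': push. Stack: b
  Read 'a': push. Stack: ba
  Read 'd': push. Stack: bad
  Read 'e': push. Stack: bade
  Read 'b': push. Stack: badeb
  Read 'd': push. Stack: badebd
  Read 'b': push. Stack: badebdb
  Read 'a': push. Stack: badebdba
Final stack: "badebdba" (length 8)

8


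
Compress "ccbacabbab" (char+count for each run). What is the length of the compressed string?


Input: ccbacabbab
Runs:
  'c' x 2 => "c2"
  'b' x 1 => "b1"
  'a' x 1 => "a1"
  'c' x 1 => "c1"
  'a' x 1 => "a1"
  'b' x 2 => "b2"
  'a' x 1 => "a1"
  'b' x 1 => "b1"
Compressed: "c2b1a1c1a1b2a1b1"
Compressed length: 16

16


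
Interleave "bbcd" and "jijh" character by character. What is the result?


Interleaving "bbcd" and "jijh":
  Position 0: 'b' from first, 'j' from second => "bj"
  Position 1: 'b' from first, 'i' from second => "bi"
  Position 2: 'c' from first, 'j' from second => "cj"
  Position 3: 'd' from first, 'h' from second => "dh"
Result: bjbicjdh

bjbicjdh


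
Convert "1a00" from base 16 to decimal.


Input: "1a00" in base 16
Positional expansion:
  Digit '1' (value 1) x 16^3 = 4096
  Digit 'a' (value 10) x 16^2 = 2560
  Digit '0' (value 0) x 16^1 = 0
  Digit '0' (value 0) x 16^0 = 0
Sum = 6656

6656


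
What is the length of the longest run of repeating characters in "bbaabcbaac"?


Input: "bbaabcbaac"
Scanning for longest run:
  Position 1 ('b'): continues run of 'b', length=2
  Position 2 ('a'): new char, reset run to 1
  Position 3 ('a'): continues run of 'a', length=2
  Position 4 ('b'): new char, reset run to 1
  Position 5 ('c'): new char, reset run to 1
  Position 6 ('b'): new char, reset run to 1
  Position 7 ('a'): new char, reset run to 1
  Position 8 ('a'): continues run of 'a', length=2
  Position 9 ('c'): new char, reset run to 1
Longest run: 'b' with length 2

2


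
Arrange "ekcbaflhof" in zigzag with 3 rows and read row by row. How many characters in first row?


Zigzag "ekcbaflhof" into 3 rows:
Placing characters:
  'e' => row 0
  'k' => row 1
  'c' => row 2
  'b' => row 1
  'a' => row 0
  'f' => row 1
  'l' => row 2
  'h' => row 1
  'o' => row 0
  'f' => row 1
Rows:
  Row 0: "eao"
  Row 1: "kbfhf"
  Row 2: "cl"
First row length: 3

3


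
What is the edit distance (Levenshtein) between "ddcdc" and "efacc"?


Computing edit distance: "ddcdc" -> "efacc"
DP table:
           e    f    a    c    c
      0    1    2    3    4    5
  d   1    1    2    3    4    5
  d   2    2    2    3    4    5
  c   3    3    3    3    3    4
  d   4    4    4    4    4    4
  c   5    5    5    5    4    4
Edit distance = dp[5][5] = 4

4


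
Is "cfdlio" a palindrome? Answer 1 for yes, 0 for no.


Input: cfdlio
Reversed: oildfc
  Compare pos 0 ('c') with pos 5 ('o'): MISMATCH
  Compare pos 1 ('f') with pos 4 ('i'): MISMATCH
  Compare pos 2 ('d') with pos 3 ('l'): MISMATCH
Result: not a palindrome

0


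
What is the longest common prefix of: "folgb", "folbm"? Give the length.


Words: folgb, folbm
  Position 0: all 'f' => match
  Position 1: all 'o' => match
  Position 2: all 'l' => match
  Position 3: ('g', 'b') => mismatch, stop
LCP = "fol" (length 3)

3


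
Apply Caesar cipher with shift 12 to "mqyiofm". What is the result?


Caesar cipher: shift "mqyiofm" by 12
  'm' (pos 12) + 12 = pos 24 = 'y'
  'q' (pos 16) + 12 = pos 2 = 'c'
  'y' (pos 24) + 12 = pos 10 = 'k'
  'i' (pos 8) + 12 = pos 20 = 'u'
  'o' (pos 14) + 12 = pos 0 = 'a'
  'f' (pos 5) + 12 = pos 17 = 'r'
  'm' (pos 12) + 12 = pos 24 = 'y'
Result: yckuary

yckuary


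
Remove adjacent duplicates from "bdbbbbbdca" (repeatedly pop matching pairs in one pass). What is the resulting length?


Input: bdbbbbbdca
Stack-based adjacent duplicate removal:
  Read 'b': push. Stack: b
  Read 'd': push. Stack: bd
  Read 'b': push. Stack: bdb
  Read 'b': matches stack top 'b' => pop. Stack: bd
  Read 'b': push. Stack: bdb
  Read 'b': matches stack top 'b' => pop. Stack: bd
  Read 'b': push. Stack: bdb
  Read 'd': push. Stack: bdbd
  Read 'c': push. Stack: bdbdc
  Read 'a': push. Stack: bdbdca
Final stack: "bdbdca" (length 6)

6


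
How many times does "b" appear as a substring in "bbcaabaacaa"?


Searching for "b" in "bbcaabaacaa"
Scanning each position:
  Position 0: "b" => MATCH
  Position 1: "b" => MATCH
  Position 2: "c" => no
  Position 3: "a" => no
  Position 4: "a" => no
  Position 5: "b" => MATCH
  Position 6: "a" => no
  Position 7: "a" => no
  Position 8: "c" => no
  Position 9: "a" => no
  Position 10: "a" => no
Total occurrences: 3

3


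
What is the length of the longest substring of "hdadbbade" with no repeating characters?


Input: "hdadbbade"
Sliding window (track last position of each char):
  Position 0 ('h'): window [0,0] length 1 -- new best
  Position 1 ('d'): window [0,1] length 2 -- new best
  Position 2 ('a'): window [0,2] length 3 -- new best
  Position 3 ('d'): repeat (last at 1), move window start to 2
  Position 3 ('d'): window [2,3] length 2
  Position 4 ('b'): window [2,4] length 3
  Position 5 ('b'): repeat (last at 4), move window start to 5
  Position 5 ('b'): window [5,5] length 1
  Position 6 ('a'): window [5,6] length 2
  Position 7 ('d'): window [5,7] length 3
  Position 8 ('e'): window [5,8] length 4 -- new best
Longest substring with no repeats: "bade" with length 4

4


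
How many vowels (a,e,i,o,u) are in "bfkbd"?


Input: bfkbd
Checking each character:
  'b' at position 0: consonant
  'f' at position 1: consonant
  'k' at position 2: consonant
  'b' at position 3: consonant
  'd' at position 4: consonant
Total vowels: 0

0


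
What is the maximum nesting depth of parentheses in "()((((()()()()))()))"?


Input: "()((((()()()()))()))"
Tracking depth:
  Position 0 '(': depth becomes 1
  Position 1 ')': depth becomes 0
  Position 2 '(': depth becomes 1
  Position 3 '(': depth becomes 2
  Position 4 '(': depth becomes 3
  Position 5 '(': depth becomes 4
  Position 6 '(': depth becomes 5
  Position 7 ')': depth becomes 4
  Position 8 '(': depth becomes 5
  Position 9 ')': depth becomes 4
  Position 10 '(': depth becomes 5
  Position 11 ')': depth becomes 4
  Position 12 '(': depth becomes 5
  Position 13 ')': depth becomes 4
  Position 14 ')': depth becomes 3
  Position 15 ')': depth becomes 2
  Position 16 '(': depth becomes 3
  Position 17 ')': depth becomes 2
  Position 18 ')': depth becomes 1
  Position 19 ')': depth becomes 0
Maximum depth reached: 5

5


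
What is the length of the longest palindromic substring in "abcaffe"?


Input: "abcaffe"
Checking substrings for palindromes:
  [4:6] "ff" (len 2) => palindrome
Longest palindromic substring: "ff" with length 2

2


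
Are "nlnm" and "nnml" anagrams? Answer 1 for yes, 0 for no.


Strings: "nlnm", "nnml"
Sorted first:  lmnn
Sorted second: lmnn
Sorted forms match => anagrams

1


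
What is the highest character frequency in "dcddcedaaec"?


Input: dcddcedaaec
Character counts:
  'a': 2
  'c': 3
  'd': 4
  'e': 2
Maximum frequency: 4

4


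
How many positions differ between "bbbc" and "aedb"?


Comparing "bbbc" and "aedb" position by position:
  Position 0: 'b' vs 'a' => DIFFER
  Position 1: 'b' vs 'e' => DIFFER
  Position 2: 'b' vs 'd' => DIFFER
  Position 3: 'c' vs 'b' => DIFFER
Positions that differ: 4

4


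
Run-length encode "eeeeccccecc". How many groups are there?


Input: eeeeccccecc
Scanning for consecutive runs:
  Group 1: 'e' x 4 (positions 0-3)
  Group 2: 'c' x 4 (positions 4-7)
  Group 3: 'e' x 1 (positions 8-8)
  Group 4: 'c' x 2 (positions 9-10)
Total groups: 4

4


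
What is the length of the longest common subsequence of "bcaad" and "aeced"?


LCS of "bcaad" and "aeced"
DP table:
           a    e    c    e    d
      0    0    0    0    0    0
  b   0    0    0    0    0    0
  c   0    0    0    1    1    1
  a   0    1    1    1    1    1
  a   0    1    1    1    1    1
  d   0    1    1    1    1    2
LCS length = dp[5][5] = 2

2


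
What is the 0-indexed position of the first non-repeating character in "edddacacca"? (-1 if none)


Input: edddacacca
Character frequencies:
  'a': 3
  'c': 3
  'd': 3
  'e': 1
Scanning left to right for freq == 1:
  Position 0 ('e'): unique! => answer = 0

0


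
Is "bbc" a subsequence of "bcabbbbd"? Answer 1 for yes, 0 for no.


Check if "bbc" is a subsequence of "bcabbbbd"
Greedy scan:
  Position 0 ('b'): matches sub[0] = 'b'
  Position 1 ('c'): no match needed
  Position 2 ('a'): no match needed
  Position 3 ('b'): matches sub[1] = 'b'
  Position 4 ('b'): no match needed
  Position 5 ('b'): no match needed
  Position 6 ('b'): no match needed
  Position 7 ('d'): no match needed
Only matched 2/3 characters => not a subsequence

0


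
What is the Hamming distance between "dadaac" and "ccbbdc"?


Comparing "dadaac" and "ccbbdc" position by position:
  Position 0: 'd' vs 'c' => differ
  Position 1: 'a' vs 'c' => differ
  Position 2: 'd' vs 'b' => differ
  Position 3: 'a' vs 'b' => differ
  Position 4: 'a' vs 'd' => differ
  Position 5: 'c' vs 'c' => same
Total differences (Hamming distance): 5

5


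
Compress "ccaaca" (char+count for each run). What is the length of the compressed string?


Input: ccaaca
Runs:
  'c' x 2 => "c2"
  'a' x 2 => "a2"
  'c' x 1 => "c1"
  'a' x 1 => "a1"
Compressed: "c2a2c1a1"
Compressed length: 8

8


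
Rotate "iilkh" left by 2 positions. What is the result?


Input: "iilkh", rotate left by 2
First 2 characters: "ii"
Remaining characters: "lkh"
Concatenate remaining + first: "lkh" + "ii" = "lkhii"

lkhii


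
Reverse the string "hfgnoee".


Input: hfgnoee
Reading characters right to left:
  Position 6: 'e'
  Position 5: 'e'
  Position 4: 'o'
  Position 3: 'n'
  Position 2: 'g'
  Position 1: 'f'
  Position 0: 'h'
Reversed: eeongfh

eeongfh


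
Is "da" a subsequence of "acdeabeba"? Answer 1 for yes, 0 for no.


Check if "da" is a subsequence of "acdeabeba"
Greedy scan:
  Position 0 ('a'): no match needed
  Position 1 ('c'): no match needed
  Position 2 ('d'): matches sub[0] = 'd'
  Position 3 ('e'): no match needed
  Position 4 ('a'): matches sub[1] = 'a'
  Position 5 ('b'): no match needed
  Position 6 ('e'): no match needed
  Position 7 ('b'): no match needed
  Position 8 ('a'): no match needed
All 2 characters matched => is a subsequence

1


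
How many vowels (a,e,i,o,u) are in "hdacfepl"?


Input: hdacfepl
Checking each character:
  'h' at position 0: consonant
  'd' at position 1: consonant
  'a' at position 2: vowel (running total: 1)
  'c' at position 3: consonant
  'f' at position 4: consonant
  'e' at position 5: vowel (running total: 2)
  'p' at position 6: consonant
  'l' at position 7: consonant
Total vowels: 2

2


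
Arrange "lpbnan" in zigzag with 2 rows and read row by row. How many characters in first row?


Zigzag "lpbnan" into 2 rows:
Placing characters:
  'l' => row 0
  'p' => row 1
  'b' => row 0
  'n' => row 1
  'a' => row 0
  'n' => row 1
Rows:
  Row 0: "lba"
  Row 1: "pnn"
First row length: 3

3
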